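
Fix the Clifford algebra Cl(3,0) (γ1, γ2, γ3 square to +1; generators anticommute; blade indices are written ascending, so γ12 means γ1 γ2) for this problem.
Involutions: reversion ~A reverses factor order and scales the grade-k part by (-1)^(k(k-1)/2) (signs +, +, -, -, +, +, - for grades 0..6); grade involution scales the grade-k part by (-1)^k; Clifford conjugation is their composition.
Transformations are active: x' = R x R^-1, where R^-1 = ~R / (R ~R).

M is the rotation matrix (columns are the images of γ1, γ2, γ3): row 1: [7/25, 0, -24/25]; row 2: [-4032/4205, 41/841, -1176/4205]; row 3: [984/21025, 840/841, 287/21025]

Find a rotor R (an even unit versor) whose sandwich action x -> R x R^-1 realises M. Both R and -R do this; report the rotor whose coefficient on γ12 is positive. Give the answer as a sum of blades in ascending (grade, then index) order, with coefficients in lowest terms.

Method: write R = a + b12*γ12 + b13*γ13 + b23*γ23 with a^2 + b12^2 + b13^2 + b23^2 = 1 (so R^-1 = ~R). Expanding the columns R e_j ~R gives tr M = 4a^2 - 1 and, from the antisymmetric part, M21 - M12 = -4a*b12, M13 - M31 = 4a*b13, M32 - M23 = -4a*b23.
Here tr M = 7199/21025, so a^2 = (1 + tr M)/4 = 7056/21025 and a = ±84/145. Taking a = 84/145: M21 - M12 = -4032/4205, M13 - M31 = -21168/21025, M32 - M23 = 5376/4205, giving b12 = 12/29, b13 = -63/145, b23 = -16/29, i.e. R = 84/145 + 12/29*γ12 - 63/145*γ13 - 16/29*γ23.
Its γ12 coefficient is already positive.
Answer: 84/145 + 12/29*γ12 - 63/145*γ13 - 16/29*γ23. Recall the cover is two-to-one: with M of trace 7199/21025, both preimages act alike, and the stated γ12 sign chooses the sheet.


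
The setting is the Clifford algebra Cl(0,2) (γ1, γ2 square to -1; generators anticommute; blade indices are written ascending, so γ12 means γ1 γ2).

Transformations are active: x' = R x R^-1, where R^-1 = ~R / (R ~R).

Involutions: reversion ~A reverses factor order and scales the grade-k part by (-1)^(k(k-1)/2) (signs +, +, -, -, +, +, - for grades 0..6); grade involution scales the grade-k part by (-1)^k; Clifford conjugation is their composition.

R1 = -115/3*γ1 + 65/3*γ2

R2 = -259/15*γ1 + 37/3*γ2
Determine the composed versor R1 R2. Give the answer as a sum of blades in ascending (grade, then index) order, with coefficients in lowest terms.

Distribute over the terms of R1 (each basis-blade product reordered to ascending indices, repeated generators contracted through their squares):
(-115/3*γ1) R2 = -5957/9 - 4255/9*γ12
(65/3*γ2) R2 = -2405/9 + 3367/9*γ12
Summing the partial products and collecting blades:
Answer: -8362/9 - 296/3*γ12


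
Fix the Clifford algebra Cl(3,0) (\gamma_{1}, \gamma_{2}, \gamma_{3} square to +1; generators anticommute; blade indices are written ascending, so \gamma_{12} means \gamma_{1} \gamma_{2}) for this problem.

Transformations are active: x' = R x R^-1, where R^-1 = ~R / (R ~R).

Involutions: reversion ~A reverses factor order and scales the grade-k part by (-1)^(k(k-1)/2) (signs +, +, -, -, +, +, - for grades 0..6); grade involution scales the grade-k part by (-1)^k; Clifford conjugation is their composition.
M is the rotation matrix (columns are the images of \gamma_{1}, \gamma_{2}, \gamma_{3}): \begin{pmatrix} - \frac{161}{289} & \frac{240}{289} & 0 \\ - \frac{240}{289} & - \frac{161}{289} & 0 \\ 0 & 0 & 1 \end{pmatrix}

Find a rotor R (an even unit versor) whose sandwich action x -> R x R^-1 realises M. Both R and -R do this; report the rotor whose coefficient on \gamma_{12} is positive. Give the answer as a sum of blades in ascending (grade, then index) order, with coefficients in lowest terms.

Method: write R = a + b12*\gamma_{12} + b13*\gamma_{13} + b23*\gamma_{23} with a^2 + b12^2 + b13^2 + b23^2 = 1 (so R^-1 = ~R). Expanding the columns R e_j ~R gives tr M = 4a^2 - 1 and, from the antisymmetric part, M21 - M12 = -4a*b12, M13 - M31 = 4a*b13, M32 - M23 = -4a*b23.
Here tr M = -\frac{33}{289}, so a^2 = (1 + tr M)/4 = \frac{64}{289} and a = ±\frac{8}{17}. Taking a = \frac{8}{17}: M21 - M12 = -\frac{480}{289}, M13 - M31 = 0, M32 - M23 = 0, giving b12 = \frac{15}{17}, b13 = 0, b23 = 0, i.e. R = \frac{8}{17} + \frac{15}{17} \gamma_{12}.
Its \gamma_{12} coefficient is already positive.
Answer: \frac{8}{17} + \frac{15}{17} \gamma_{12}. Note: both R and -R realise this M (trace -\frac{33}{289}); the covering map identifies them, and the \gamma_{12}-coefficient sign is the tie-breaker.


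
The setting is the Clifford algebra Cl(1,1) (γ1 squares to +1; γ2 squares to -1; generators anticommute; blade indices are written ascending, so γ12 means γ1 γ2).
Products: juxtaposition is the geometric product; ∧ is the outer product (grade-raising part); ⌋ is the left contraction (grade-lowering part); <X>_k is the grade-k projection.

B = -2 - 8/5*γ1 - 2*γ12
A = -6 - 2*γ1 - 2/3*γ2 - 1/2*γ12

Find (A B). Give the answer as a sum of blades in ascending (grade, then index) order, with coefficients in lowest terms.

step 1: 81/5 + 224/15*γ1 + 68/15*γ2 + 179/15*γ12
Answer: 81/5 + 224/15*γ1 + 68/15*γ2 + 179/15*γ12


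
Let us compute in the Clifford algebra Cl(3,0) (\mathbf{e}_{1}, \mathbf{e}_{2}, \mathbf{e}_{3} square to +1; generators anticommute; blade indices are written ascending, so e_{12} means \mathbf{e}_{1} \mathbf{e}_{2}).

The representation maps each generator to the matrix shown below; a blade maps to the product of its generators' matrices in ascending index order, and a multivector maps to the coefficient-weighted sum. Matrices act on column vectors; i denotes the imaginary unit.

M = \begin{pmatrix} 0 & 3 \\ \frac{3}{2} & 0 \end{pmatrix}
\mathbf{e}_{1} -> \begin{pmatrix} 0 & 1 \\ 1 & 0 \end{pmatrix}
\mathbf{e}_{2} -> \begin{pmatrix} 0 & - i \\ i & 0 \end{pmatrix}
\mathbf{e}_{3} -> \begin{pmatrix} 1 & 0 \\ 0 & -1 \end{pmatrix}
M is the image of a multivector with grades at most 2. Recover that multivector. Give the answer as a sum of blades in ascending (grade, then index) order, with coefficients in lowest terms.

Method: 1, rho(e_{1}), rho(e_{2}), rho(e_{3}) form a trace-orthogonal basis of the 2x2 complex matrices (tr(X Y) = 2 if X = Y, else 0), so M = m0*1 + m1*rho(e_{1}) + m2*rho(e_{2}) + m3*rho(e_{3}) with m0 = tr(M)/2 = 0, m1 = tr(M rho(e_{1}))/2 = \frac{9}{4}, m2 = tr(M rho(e_{2}))/2 = \frac{3 i}{4}, m3 = tr(M rho(e_{3}))/2 = 0.
Multiplying table entries, the bivector images are rho(e_{12}) = i*rho(e_{3}), rho(e_{13}) = -i*rho(e_{2}), rho(e_{23}) = i*rho(e_{1}); with real blade coefficients the real parts of m0..m3 are the coefficients of 1, e_{1}, e_{2}, e_{3} and the imaginary parts give the bivectors (e_{23}: Im m1, e_{13}: -Im m2, e_{12}: Im m3).
Answer: \frac{9}{4} e_{1} - \frac{3}{4} e_{13}


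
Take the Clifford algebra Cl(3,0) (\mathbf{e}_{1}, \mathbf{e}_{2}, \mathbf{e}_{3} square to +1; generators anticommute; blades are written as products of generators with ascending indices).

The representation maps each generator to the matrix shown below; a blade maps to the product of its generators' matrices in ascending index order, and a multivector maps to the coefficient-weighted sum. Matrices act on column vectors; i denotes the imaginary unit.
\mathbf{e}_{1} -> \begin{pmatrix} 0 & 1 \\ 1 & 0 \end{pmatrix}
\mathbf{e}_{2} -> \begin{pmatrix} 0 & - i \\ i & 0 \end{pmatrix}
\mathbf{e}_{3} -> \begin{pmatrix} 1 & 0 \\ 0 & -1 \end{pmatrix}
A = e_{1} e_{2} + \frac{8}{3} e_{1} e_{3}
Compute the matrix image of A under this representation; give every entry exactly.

Bivector images (products of the table entries): rho(e_{1} e_{2}) = rho(\mathbf{e}_{1})rho(\mathbf{e}_{2}) = \begin{pmatrix} i & 0 \\ 0 & - i \end{pmatrix}; rho(e_{1} e_{3}) = rho(\mathbf{e}_{1})rho(\mathbf{e}_{3}) = \begin{pmatrix} 0 & -1 \\ 1 & 0 \end{pmatrix}.
M = (1)*rho(e_{1} e_{2}) + (\frac{8}{3})*rho(e_{1} e_{3}), summed entrywise:
Answer: \begin{pmatrix} i & - \frac{8}{3} \\ \frac{8}{3} & - i \end{pmatrix}


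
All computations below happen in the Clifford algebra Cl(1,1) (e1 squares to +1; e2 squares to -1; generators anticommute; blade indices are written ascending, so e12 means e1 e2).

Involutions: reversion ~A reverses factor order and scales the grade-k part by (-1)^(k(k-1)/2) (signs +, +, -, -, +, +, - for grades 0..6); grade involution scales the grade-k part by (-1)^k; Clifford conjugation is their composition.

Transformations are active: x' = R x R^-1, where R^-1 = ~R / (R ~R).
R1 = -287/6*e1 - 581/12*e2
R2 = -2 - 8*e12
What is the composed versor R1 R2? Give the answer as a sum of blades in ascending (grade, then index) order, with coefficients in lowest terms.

Distribute over the terms of R1 (each basis-blade product reordered to ascending indices, repeated generators contracted through their squares):
(-287/6*e1) R2 = 287/3*e1 + 1148/3*e2
(-581/12*e2) R2 = 1162/3*e1 + 581/6*e2
Summing the partial products and collecting blades:
Answer: 483*e1 + 959/2*e2


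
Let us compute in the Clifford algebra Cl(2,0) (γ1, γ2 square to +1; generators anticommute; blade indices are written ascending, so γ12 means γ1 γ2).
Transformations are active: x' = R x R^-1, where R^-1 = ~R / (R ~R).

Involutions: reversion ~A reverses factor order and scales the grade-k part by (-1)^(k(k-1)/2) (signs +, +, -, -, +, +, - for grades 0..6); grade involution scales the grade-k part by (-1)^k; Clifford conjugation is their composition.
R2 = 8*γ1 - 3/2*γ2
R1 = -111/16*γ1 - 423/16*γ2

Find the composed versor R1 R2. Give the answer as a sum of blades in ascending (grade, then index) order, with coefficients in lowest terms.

Distribute over the terms of R1 (each basis-blade product reordered to ascending indices, repeated generators contracted through their squares):
(-111/16*γ1) R2 = -111/2 + 333/32*γ12
(-423/16*γ2) R2 = 1269/32 + 423/2*γ12
Summing the partial products and collecting blades:
Answer: -507/32 + 7101/32*γ12


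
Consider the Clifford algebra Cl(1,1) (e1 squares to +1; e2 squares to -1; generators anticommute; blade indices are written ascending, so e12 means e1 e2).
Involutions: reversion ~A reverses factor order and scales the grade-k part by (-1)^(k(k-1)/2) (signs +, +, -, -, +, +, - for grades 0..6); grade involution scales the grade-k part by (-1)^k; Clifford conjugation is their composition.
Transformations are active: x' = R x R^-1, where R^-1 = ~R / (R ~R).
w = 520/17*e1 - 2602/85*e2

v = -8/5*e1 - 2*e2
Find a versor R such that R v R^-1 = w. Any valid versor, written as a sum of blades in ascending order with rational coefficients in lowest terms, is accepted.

A norm check does it: q(v) = q(w) = -36/25, hence R = v + w = 2464/85*e1 - 2772/85*e2 realises the map — parallel part kept, (v - w)/2 negated, v carried to w.
Answer: 2464/85*e1 - 2772/85*e2


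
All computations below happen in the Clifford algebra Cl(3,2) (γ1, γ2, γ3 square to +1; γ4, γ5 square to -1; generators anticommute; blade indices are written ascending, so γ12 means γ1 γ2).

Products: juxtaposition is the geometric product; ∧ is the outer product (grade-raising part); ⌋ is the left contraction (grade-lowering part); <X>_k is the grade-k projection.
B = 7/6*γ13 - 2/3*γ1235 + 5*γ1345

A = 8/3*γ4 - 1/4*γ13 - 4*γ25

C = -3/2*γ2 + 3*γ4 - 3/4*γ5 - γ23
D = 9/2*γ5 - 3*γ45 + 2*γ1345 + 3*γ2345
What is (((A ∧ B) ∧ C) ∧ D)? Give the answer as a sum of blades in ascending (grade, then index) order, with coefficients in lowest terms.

step 1: 28/9*γ134 + 14/3*γ1235 + 16/9*γ12345
step 2: -14/3*γ1234 - 7/3*γ1345 - 14*γ12345
step 3: -21*γ12345
Answer: -21*γ12345


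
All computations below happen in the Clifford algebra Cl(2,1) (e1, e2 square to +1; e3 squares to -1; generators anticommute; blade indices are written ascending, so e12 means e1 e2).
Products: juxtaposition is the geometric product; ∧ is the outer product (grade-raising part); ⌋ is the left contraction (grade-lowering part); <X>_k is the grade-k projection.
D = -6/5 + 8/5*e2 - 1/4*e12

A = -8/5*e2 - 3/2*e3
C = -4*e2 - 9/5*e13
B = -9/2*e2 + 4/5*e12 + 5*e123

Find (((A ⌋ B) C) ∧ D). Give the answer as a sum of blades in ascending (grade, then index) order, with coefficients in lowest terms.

step 1: 36/5 + 32/25*e1 + 15/2*e12 + 8*e13
step 2: -72/5 - 30*e1 - 144/5*e2 - 288/125*e3 - 128/25*e12 - 324/25*e13 + 27/2*e23 + 32*e123
step 3: 432/25 + 36*e1 + 288/25*e2 + 1728/625*e3 - 4782/125*e12 + 1944/125*e13 - 7821/625*e23 - 2136/125*e123
Answer: 432/25 + 36*e1 + 288/25*e2 + 1728/625*e3 - 4782/125*e12 + 1944/125*e13 - 7821/625*e23 - 2136/125*e123


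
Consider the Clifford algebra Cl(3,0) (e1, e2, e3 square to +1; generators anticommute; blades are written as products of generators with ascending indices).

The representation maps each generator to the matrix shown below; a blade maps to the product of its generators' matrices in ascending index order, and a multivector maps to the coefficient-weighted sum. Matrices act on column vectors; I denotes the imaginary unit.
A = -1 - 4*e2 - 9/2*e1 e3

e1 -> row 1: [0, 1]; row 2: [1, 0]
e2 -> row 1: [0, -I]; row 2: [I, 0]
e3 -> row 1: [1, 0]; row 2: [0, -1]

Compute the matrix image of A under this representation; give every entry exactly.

Bivector images (products of the table entries): rho(e1 e3) = rho(e1)rho(e3) = row 1: [0, -1]; row 2: [1, 0].
M = (-1)*1 + (-4)*rho(e2) + (-9/2)*rho(e1 e3), summed entrywise (1 is the identity matrix):
Answer: row 1: [-1, 9/2 + 4*I]; row 2: [-9/2 - 4*I, -1]


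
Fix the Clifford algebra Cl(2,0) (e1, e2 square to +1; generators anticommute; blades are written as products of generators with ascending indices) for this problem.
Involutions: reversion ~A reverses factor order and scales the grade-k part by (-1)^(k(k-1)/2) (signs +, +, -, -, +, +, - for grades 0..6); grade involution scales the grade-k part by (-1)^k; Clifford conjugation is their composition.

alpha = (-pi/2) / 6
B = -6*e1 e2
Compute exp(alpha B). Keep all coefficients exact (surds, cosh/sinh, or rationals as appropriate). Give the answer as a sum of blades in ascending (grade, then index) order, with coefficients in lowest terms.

B^2 = (-6)^2*(e1 e2)^2 = 36*(-1) = -36 (a basis 2-blade squares to minus the product of its generators' squares).
B^2 = -36 — circular case — the even/odd split gives cos and sin: l = 6, alpha*l = -pi/2, so exp(alpha B) = cos(-pi/2) + (sin(-pi/2)/6)*B = 0 + (-1/6)*B.
Answer: e1 e2


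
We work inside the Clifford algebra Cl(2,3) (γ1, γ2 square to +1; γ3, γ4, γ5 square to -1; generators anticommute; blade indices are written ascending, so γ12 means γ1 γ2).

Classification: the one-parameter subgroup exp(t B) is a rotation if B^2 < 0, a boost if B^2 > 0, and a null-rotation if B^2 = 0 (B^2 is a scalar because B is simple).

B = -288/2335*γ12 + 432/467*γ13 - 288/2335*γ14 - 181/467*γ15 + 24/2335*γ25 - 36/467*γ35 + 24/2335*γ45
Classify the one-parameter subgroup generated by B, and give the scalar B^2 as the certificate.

B^2 term by term: the squares give (-288/2335)^2*(γ12)^2 + (432/467)^2*(γ13)^2 + (-288/2335)^2*(γ14)^2 + (-181/467)^2*(γ15)^2 + (24/2335)^2*(γ25)^2 + (-36/467)^2*(γ35)^2 + (24/2335)^2*(γ45)^2 = 82944/5452225*(-1) + 186624/218089*(+1) + 82944/5452225*(+1) + 32761/218089*(+1) + 576/5452225*(+1) + 1296/218089*(-1) + 576/5452225*(-1) = 1 (each basis 2-blade squares to minus the product of its generators' squares); cross terms between blades sharing an index anticommute and cancel; the commuting (index-disjoint) pairs give grade-4 terms 2*c*c'*(blade product), which cancel blade by blade — γ1235: 20736/1090445 - 20736/1090445 = 0; γ1245: -13824/5452225 + 13824/5452225 = 0; γ1345: 20736/1090445 - 20736/1090445 = 0 — confirming B is simple. So B^2 = 1.
Answer: boost, certificate B^2 = 1. Certificate logic: 1 is a conjugation-invariant scalar, so its sign fixes rotation versus boost versus null-rotation outright.


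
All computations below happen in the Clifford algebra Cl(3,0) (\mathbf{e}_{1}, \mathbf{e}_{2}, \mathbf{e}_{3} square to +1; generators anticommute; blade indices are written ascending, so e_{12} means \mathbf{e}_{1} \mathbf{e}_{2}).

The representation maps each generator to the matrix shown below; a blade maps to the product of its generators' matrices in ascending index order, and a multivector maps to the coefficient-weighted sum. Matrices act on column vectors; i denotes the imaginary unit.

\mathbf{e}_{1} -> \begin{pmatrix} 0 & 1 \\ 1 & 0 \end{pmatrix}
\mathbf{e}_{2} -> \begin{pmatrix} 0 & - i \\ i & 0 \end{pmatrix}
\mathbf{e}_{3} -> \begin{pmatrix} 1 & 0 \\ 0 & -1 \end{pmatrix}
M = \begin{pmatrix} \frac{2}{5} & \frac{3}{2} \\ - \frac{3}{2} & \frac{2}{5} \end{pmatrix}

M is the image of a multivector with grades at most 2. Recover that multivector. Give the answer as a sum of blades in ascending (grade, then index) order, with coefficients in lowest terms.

Method: 1, rho(e_{1}), rho(e_{2}), rho(e_{3}) form a trace-orthogonal basis of the 2x2 complex matrices (tr(X Y) = 2 if X = Y, else 0), so M = m0*1 + m1*rho(e_{1}) + m2*rho(e_{2}) + m3*rho(e_{3}) with m0 = tr(M)/2 = \frac{2}{5}, m1 = tr(M rho(e_{1}))/2 = 0, m2 = tr(M rho(e_{2}))/2 = \frac{3 i}{2}, m3 = tr(M rho(e_{3}))/2 = 0.
Multiplying table entries, the bivector images are rho(e_{12}) = i*rho(e_{3}), rho(e_{13}) = -i*rho(e_{2}), rho(e_{23}) = i*rho(e_{1}); with real blade coefficients the real parts of m0..m3 are the coefficients of 1, e_{1}, e_{2}, e_{3} and the imaginary parts give the bivectors (e_{23}: Im m1, e_{13}: -Im m2, e_{12}: Im m3).
Answer: \frac{2}{5} - \frac{3}{2} e_{13}


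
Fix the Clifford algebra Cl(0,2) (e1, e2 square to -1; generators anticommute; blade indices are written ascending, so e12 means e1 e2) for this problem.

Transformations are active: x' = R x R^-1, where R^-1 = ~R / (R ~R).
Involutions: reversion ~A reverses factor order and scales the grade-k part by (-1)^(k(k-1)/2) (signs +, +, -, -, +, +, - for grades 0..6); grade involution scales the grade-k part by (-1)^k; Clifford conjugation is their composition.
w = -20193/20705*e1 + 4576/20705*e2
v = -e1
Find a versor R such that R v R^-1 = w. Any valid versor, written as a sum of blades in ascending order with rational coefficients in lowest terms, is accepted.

A norm check does it: q(v) = q(w) = -1, hence R = v + w = -40898/20705*e1 + 4576/20705*e2 realises the map — parallel part kept, (v - w)/2 negated, v carried to w.
Answer: -40898/20705*e1 + 4576/20705*e2


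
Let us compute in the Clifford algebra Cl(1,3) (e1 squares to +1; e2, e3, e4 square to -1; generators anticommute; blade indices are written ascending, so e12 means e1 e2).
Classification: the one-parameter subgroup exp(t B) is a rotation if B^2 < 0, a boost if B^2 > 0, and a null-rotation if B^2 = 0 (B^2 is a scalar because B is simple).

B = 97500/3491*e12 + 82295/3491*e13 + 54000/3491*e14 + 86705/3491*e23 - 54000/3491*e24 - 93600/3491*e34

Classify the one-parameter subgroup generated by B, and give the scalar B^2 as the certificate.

B^2 term by term: the squares give (97500/3491)^2*(e12)^2 + (82295/3491)^2*(e13)^2 + (54000/3491)^2*(e14)^2 + (86705/3491)^2*(e23)^2 + (-54000/3491)^2*(e24)^2 + (-93600/3491)^2*(e34)^2 = 9506250000/12187081*(+1) + 6772467025/12187081*(+1) + 2916000000/12187081*(+1) + 7517757025/12187081*(-1) + 2916000000/12187081*(-1) + 8760960000/12187081*(-1) = 0 (each basis 2-blade squares to minus the product of its generators' squares); cross terms between blades sharing an index anticommute and cancel; the commuting (index-disjoint) pairs give grade-4 terms 2*c*c'*(blade product), which cancel blade by blade — e1234: -18252000000/12187081 + 8887860000/12187081 + 9364140000/12187081 = 0 — confirming B is simple. So B^2 = 0.
Answer: null-rotation, certificate B^2 = 0. The scalar 0 is the complete invariant here: its sign names the subgroup type.


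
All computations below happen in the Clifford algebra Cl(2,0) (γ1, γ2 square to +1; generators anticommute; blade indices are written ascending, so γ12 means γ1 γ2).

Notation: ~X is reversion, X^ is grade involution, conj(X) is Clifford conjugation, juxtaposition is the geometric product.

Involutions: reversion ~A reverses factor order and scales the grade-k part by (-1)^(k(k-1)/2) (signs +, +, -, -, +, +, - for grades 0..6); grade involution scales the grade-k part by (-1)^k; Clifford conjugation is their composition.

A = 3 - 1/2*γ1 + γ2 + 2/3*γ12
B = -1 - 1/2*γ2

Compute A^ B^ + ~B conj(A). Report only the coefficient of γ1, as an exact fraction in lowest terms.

first term: -7/2 - 1/6*γ1 + 5/2*γ2 - 5/12*γ12
second term: -5/2 - 5/6*γ1 - 1/2*γ2 + 11/12*γ12
Answer: -1


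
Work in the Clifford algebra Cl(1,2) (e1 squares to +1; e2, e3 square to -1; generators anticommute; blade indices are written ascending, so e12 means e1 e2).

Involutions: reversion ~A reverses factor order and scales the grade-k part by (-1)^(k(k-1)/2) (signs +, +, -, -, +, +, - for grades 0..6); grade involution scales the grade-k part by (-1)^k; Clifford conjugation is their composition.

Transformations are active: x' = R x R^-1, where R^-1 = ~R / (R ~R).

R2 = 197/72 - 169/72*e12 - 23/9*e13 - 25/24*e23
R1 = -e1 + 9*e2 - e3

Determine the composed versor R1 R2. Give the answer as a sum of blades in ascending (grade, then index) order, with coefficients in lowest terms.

Distribute over the terms of R1 (each basis-blade product reordered to ascending indices, repeated generators contracted through their squares):
(-e1) R2 = -197/72*e1 + 169/72*e2 + 23/9*e3 + 25/24*e123
(9*e2) R2 = -169/8*e1 + 197/8*e2 + 75/8*e3 + 23*e123
(-e3) R2 = 23/9*e1 + 25/24*e2 - 197/72*e3 + 169/72*e123
Summing the partial products and collecting blades:
Answer: -767/36*e1 + 2017/72*e2 + 331/36*e3 + 475/18*e123


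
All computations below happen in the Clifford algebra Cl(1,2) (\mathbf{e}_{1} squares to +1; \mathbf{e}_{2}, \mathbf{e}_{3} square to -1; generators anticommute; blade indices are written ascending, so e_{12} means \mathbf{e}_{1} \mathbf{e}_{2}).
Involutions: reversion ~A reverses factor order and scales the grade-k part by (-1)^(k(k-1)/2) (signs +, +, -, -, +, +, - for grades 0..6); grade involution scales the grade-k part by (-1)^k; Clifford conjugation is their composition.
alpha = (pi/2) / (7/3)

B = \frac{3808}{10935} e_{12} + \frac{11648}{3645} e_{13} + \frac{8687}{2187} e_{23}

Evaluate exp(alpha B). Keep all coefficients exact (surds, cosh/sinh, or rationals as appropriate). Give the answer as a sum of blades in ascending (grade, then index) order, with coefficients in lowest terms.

B^2 term by term: the squares give (\frac{3808}{10935})^2*(e_{12})^2 + (\frac{11648}{3645})^2*(e_{13})^2 + (\frac{8687}{2187})^2*(e_{23})^2 = \frac{14500864}{119574225}*(+1) + \frac{135675904}{13286025}*(+1) + \frac{75463969}{4782969}*(-1) = -\frac{49}{9} (each basis 2-blade squares to minus the product of its generators' squares); cross terms between blades sharing an index anticommute and cancel. So B^2 = -\frac{49}{9}.
B^2 = -\frac{49}{9} — a negative square means the series sums to a rotation: l = \frac{7}{3}, alpha*l = \frac{\pi}{2}, so exp(alpha B) = cos(\frac{\pi}{2}) + (sin(\frac{\pi}{2})/(\frac{7}{3}))*B = 0 + (\frac{3}{7})*B.
Answer: \frac{544}{3645} e_{12} + \frac{1664}{1215} e_{13} + \frac{1241}{729} e_{23}


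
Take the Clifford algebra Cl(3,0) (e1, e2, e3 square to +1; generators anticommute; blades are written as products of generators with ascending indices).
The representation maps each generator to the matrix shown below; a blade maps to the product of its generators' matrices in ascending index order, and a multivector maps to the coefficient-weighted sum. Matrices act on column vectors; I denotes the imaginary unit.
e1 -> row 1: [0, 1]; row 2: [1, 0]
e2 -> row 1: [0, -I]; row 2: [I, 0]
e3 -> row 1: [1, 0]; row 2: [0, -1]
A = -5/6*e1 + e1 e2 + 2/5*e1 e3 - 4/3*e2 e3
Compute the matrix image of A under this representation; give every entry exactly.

Bivector images (products of the table entries): rho(e1 e2) = rho(e1)rho(e2) = row 1: [I, 0]; row 2: [0, -I]; rho(e1 e3) = rho(e1)rho(e3) = row 1: [0, -1]; row 2: [1, 0]; rho(e2 e3) = rho(e2)rho(e3) = row 1: [0, I]; row 2: [I, 0].
M = (-5/6)*rho(e1) + (1)*rho(e1 e2) + (2/5)*rho(e1 e3) + (-4/3)*rho(e2 e3), summed entrywise:
Answer: row 1: [I, -37/30 - 4*I/3]; row 2: [-13/30 - 4*I/3, -I]


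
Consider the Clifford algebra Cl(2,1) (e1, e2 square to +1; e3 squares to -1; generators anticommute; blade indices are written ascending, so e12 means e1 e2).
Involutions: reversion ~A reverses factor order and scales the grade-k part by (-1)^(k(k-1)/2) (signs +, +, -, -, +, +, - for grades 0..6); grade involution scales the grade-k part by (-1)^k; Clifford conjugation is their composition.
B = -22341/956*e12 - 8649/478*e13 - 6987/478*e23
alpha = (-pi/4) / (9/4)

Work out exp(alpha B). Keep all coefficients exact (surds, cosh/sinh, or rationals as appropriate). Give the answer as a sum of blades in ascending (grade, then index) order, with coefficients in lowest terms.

B^2 term by term: the squares give (-22341/956)^2*(e12)^2 + (-8649/478)^2*(e13)^2 + (-6987/478)^2*(e23)^2 = 499120281/913936*(-1) + 74805201/228484*(+1) + 48818169/228484*(+1) = -81/16 (each basis 2-blade squares to minus the product of its generators' squares); cross terms between blades sharing an index anticommute and cancel. So B^2 = -81/16.
B^2 = -81/16 — a negative square means the series sums to a rotation: l = 9/4, alpha*l = -pi/4, so exp(alpha B) = cos(-pi/4) + (sin(-pi/4)/(9/4))*B = sqrt(2)/2 + (-2*sqrt(2)/9)*B.
Answer: sqrt(2)/2 + 7447*sqrt(2)/1434*e12 + 961*sqrt(2)/239*e13 + 2329*sqrt(2)/717*e23


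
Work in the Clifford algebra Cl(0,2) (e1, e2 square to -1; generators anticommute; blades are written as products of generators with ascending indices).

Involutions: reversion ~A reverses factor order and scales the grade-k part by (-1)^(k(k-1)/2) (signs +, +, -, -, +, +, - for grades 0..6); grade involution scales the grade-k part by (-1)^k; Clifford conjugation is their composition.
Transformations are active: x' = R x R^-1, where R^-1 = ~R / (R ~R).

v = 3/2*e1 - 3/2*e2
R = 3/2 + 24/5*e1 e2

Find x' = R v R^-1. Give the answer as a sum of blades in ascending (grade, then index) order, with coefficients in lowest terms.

~R = 3/2 - 24/5*e1 e2, and R ~R = 2529/100, so R^-1 = ~R / (2529/100).
R v = 189/20*e1 + 99/20*e2
Answer: -213/562*e1 + 1173/562*e2


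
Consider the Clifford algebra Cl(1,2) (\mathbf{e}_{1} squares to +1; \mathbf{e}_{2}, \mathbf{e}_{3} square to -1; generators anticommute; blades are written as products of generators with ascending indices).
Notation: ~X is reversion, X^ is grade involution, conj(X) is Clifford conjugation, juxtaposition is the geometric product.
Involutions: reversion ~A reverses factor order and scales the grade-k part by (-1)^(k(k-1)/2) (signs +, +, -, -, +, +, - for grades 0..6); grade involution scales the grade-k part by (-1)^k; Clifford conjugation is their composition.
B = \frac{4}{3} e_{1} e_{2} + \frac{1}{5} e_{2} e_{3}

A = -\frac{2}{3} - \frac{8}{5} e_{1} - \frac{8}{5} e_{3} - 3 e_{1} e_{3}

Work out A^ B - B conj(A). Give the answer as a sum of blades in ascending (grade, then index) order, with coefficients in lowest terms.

first term: \frac{184}{75} e_{2} - \frac{67}{45} e_{1} e_{2} - \frac{62}{15} e_{2} e_{3} + \frac{184}{75} e_{1} e_{2} e_{3}
second term: -\frac{184}{75} e_{2} - \frac{67}{45} e_{1} e_{2} - \frac{62}{15} e_{2} e_{3} + \frac{184}{75} e_{1} e_{2} e_{3}
Answer: \frac{368}{75} e_{2}


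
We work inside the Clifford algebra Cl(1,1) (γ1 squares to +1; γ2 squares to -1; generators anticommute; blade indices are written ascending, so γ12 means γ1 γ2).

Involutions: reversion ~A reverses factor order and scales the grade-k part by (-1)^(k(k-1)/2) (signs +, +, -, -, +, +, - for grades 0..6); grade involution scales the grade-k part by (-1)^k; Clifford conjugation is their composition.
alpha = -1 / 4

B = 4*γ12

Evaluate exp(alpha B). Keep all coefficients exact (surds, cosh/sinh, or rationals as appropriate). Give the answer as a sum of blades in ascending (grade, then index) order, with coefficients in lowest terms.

B^2 = (4)^2*(γ12)^2 = 16*(+1) = 16 (a basis 2-blade squares to minus the product of its generators' squares).
B^2 = 16 — a positive square means the series sums to a boost: l = 4, alpha*l = -1, so exp(alpha B) = cosh(-1) + (sinh(-1)/4)*B = cosh(1) + (-sinh(1)/4)*B.
Answer: cosh(1) - sinh(1)*γ12


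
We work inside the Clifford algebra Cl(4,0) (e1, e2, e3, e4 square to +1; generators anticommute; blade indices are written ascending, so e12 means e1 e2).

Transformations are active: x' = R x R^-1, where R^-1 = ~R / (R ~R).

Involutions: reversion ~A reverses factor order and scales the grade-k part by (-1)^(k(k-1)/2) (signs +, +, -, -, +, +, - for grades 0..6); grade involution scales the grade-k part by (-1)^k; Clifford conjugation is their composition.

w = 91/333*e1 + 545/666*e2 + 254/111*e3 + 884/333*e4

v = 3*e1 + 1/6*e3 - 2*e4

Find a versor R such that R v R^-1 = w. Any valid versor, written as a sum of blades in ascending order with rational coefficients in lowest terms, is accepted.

Since q(v) = q(w) = 469/36, the sum R = v + w = 1090/333*e1 + 545/666*e2 + 545/222*e3 + 218/333*e4 does the job whenever invertible.
Answer: 1090/333*e1 + 545/666*e2 + 545/222*e3 + 218/333*e4


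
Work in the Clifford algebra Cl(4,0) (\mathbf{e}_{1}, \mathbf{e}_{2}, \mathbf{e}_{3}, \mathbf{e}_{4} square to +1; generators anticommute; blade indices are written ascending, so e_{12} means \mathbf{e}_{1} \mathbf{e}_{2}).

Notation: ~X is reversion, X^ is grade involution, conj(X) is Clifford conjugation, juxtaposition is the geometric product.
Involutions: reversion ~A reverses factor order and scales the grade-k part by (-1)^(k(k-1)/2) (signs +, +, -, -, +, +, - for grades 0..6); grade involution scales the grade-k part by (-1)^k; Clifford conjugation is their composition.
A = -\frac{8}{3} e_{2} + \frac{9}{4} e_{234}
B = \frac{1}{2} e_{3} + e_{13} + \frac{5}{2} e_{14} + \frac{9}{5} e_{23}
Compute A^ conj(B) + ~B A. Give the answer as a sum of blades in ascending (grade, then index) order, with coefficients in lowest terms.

first term: -\frac{24}{5} e_{3} - \frac{81}{20} e_{4} - \frac{4}{3} e_{23} - \frac{9}{8} e_{24} - \frac{71}{24} e_{123} + \frac{107}{12} e_{124}
second term: -\frac{24}{5} e_{3} + \frac{81}{20} e_{4} + \frac{4}{3} e_{23} - \frac{9}{8} e_{24} - \frac{199}{24} e_{123} - \frac{53}{12} e_{124}
Answer: -\frac{48}{5} e_{3} - \frac{9}{4} e_{24} - \frac{45}{4} e_{123} + \frac{9}{2} e_{124}


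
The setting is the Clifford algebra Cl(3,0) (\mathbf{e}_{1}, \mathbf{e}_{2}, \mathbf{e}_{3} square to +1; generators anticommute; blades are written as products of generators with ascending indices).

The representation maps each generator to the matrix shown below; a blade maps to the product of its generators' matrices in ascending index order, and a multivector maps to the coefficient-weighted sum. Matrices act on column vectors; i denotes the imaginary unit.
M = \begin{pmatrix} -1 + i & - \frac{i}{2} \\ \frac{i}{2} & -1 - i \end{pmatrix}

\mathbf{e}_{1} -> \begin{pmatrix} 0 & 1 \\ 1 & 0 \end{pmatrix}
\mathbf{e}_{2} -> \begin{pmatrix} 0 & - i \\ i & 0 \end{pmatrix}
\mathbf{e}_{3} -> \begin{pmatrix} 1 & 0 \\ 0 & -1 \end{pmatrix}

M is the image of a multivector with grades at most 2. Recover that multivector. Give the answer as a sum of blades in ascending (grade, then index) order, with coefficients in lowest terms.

Method: 1, rho(e_{1}), rho(e_{2}), rho(e_{3}) form a trace-orthogonal basis of the 2x2 complex matrices (tr(X Y) = 2 if X = Y, else 0), so M = m0*1 + m1*rho(e_{1}) + m2*rho(e_{2}) + m3*rho(e_{3}) with m0 = tr(M)/2 = -1, m1 = tr(M rho(e_{1}))/2 = 0, m2 = tr(M rho(e_{2}))/2 = \frac{1}{2}, m3 = tr(M rho(e_{3}))/2 = i.
Multiplying table entries, the bivector images are rho(e_{1} e_{2}) = i*rho(e_{3}), rho(e_{1} e_{3}) = -i*rho(e_{2}), rho(e_{2} e_{3}) = i*rho(e_{1}); with real blade coefficients the real parts of m0..m3 are the coefficients of 1, e_{1}, e_{2}, e_{3} and the imaginary parts give the bivectors (e_{2} e_{3}: Im m1, e_{1} e_{3}: -Im m2, e_{1} e_{2}: Im m3).
Answer: -1 + \frac{1}{2} e_{2} + e_{1} e_{2}


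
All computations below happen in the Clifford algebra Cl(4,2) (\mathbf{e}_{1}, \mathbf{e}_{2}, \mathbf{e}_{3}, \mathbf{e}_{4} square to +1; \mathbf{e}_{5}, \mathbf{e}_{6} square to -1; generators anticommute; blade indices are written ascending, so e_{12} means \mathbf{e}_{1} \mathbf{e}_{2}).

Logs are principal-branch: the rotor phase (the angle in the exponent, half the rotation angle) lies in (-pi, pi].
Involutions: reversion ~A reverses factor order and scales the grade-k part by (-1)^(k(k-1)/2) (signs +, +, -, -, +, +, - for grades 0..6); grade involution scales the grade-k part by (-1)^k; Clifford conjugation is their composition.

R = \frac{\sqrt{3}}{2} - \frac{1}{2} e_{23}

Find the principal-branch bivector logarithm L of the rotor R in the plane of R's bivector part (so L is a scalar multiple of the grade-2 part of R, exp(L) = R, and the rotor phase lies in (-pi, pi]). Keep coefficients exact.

The scalar part of R is \frac{\sqrt{3}}{2}, which fixes the principal-branch rotor phase; the unit plane is then the bivector part divided by the sine of that phase, and L is that plane scaled by the phase.
Concretely: cos(phase) = \frac{\sqrt{3}}{2} gives phase = ±\frac{\pi}{6}, and since phase/sin(phase) is even the sign is immaterial: L = (phase/sin(phase)) * <R>_2 = (\frac{\pi}{3}) * <R>_2.
Answer: - \frac{\pi}{6} e_{23}


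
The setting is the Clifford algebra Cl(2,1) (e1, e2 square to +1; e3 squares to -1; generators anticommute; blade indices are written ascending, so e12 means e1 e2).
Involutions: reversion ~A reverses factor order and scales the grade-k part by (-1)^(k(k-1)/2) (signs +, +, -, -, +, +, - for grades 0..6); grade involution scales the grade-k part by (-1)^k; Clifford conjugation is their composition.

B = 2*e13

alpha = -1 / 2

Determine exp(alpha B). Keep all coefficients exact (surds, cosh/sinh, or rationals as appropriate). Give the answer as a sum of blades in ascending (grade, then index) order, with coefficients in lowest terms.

B^2 = (2)^2*(e13)^2 = 4*(+1) = 4 (a basis 2-blade squares to minus the product of its generators' squares).
B^2 = 4 — since the square is positive, the closed form is hyperbolic: l = 2, alpha*l = -1, so exp(alpha B) = cosh(-1) + (sinh(-1)/2)*B = cosh(1) + (-sinh(1)/2)*B.
Answer: cosh(1) - sinh(1)*e13


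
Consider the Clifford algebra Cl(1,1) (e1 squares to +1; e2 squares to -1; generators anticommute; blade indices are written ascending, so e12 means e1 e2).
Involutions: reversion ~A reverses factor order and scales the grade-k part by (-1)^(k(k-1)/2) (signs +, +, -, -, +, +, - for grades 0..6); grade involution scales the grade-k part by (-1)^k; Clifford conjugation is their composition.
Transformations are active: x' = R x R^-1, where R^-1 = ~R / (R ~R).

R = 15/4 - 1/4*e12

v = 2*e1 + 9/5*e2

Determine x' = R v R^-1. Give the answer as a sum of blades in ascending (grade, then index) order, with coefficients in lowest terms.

~R = 15/4 + 1/4*e12, and R ~R = 14, so R^-1 = ~R / (14).
R v = 159/20*e1 + 29/4*e2
Answer: 253/112*e1 + 1167/560*e2


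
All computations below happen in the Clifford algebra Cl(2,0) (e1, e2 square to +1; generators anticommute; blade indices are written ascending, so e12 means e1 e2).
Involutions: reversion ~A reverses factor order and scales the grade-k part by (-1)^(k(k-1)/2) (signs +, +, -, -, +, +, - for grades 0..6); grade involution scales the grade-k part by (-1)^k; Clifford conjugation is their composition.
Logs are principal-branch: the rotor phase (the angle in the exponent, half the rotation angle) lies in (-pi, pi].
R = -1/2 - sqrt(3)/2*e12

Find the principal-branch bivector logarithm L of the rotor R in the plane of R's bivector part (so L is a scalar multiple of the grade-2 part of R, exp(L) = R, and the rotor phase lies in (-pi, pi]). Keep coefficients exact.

The scalar part of R is -1/2, which fixes the principal-branch rotor phase; the unit plane is then the bivector part divided by the sine of that phase, and L is that plane scaled by the phase.
Concretely: cos(phase) = -1/2 gives phase = ±2*pi/3, and since phase/sin(phase) is even the sign is immaterial: L = (phase/sin(phase)) * <R>_2 = (4*sqrt(3)*pi/9) * <R>_2.
Answer: -2*pi/3*e12


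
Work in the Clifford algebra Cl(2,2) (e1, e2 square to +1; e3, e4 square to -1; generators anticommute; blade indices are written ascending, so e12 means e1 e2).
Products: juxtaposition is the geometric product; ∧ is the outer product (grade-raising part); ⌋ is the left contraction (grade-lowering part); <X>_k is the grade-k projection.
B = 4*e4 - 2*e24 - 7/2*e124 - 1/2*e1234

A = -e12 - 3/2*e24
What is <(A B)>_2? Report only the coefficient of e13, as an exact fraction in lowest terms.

step 1: 3 + 21/4*e1 + 6*e2 - 7/2*e4 - 3/4*e13 + 2*e14 - 1/2*e34 - 4*e124
step 2: -3/4*e13 + 2*e14 - 1/2*e34
Answer: -3/4


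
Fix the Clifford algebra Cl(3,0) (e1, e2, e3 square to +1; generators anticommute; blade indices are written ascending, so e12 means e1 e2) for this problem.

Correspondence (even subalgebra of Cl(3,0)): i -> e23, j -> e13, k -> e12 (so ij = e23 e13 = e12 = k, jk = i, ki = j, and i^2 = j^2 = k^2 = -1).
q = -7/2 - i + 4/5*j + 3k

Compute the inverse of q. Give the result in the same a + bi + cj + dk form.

In blades: q = -7/2 + 3*e12 + 4/5*e13 - e23.
With qbar = -7/2 - 3*e12 - 4/5*e13 + e23 (scalar fixed, mapped units negated), q qbar = 2289/100 (the sum of squared coefficients), so q^-1 = qbar / (2289/100) = -50/327 - 100/763*e12 - 80/2289*e13 + 100/2289*e23; translating back:
Answer: -50/327 + 100/2289*i - 80/2289*j - 100/763*k


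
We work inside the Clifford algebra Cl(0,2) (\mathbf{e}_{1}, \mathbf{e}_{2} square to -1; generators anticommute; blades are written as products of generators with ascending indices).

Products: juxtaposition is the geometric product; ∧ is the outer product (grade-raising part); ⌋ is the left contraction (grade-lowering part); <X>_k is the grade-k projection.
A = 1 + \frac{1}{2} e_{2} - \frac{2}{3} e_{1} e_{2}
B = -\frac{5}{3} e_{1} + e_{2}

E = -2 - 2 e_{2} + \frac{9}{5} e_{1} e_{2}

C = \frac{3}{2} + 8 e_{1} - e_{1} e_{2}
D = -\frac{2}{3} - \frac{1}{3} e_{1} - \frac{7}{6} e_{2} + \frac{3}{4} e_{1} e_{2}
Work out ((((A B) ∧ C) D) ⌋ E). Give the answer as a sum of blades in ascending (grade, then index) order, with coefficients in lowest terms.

step 1: -\frac{1}{2} - e_{1} + \frac{19}{9} e_{2} + \frac{5}{6} e_{1} e_{2}
step 2: -\frac{3}{4} - \frac{11}{2} e_{1} + \frac{19}{6} e_{2} - \frac{545}{36} e_{1} e_{2}
step 3: \frac{1975}{144} - \frac{307}{27} e_{1} + \frac{857}{108} e_{2} + \frac{7345}{432} e_{1} e_{2}
step 4: -\frac{18215}{432} + \frac{857}{60} e_{1} - \frac{2507}{360} e_{2} + \frac{395}{16} e_{1} e_{2}
Answer: -\frac{18215}{432} + \frac{857}{60} e_{1} - \frac{2507}{360} e_{2} + \frac{395}{16} e_{1} e_{2}


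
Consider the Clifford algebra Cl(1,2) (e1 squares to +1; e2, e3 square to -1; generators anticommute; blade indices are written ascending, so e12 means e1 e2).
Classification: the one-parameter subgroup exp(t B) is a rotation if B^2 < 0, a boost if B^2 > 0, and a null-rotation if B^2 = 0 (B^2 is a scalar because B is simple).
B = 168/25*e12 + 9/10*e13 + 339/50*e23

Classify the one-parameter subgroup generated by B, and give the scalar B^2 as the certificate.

B^2 term by term: the squares give (168/25)^2*(e12)^2 + (9/10)^2*(e13)^2 + (339/50)^2*(e23)^2 = 28224/625*(+1) + 81/100*(+1) + 114921/2500*(-1) = 0 (each basis 2-blade squares to minus the product of its generators' squares); cross terms between blades sharing an index anticommute and cancel. So B^2 = 0.
Answer: null-rotation, certificate B^2 = 0. Why this suffices: the scalar 0 survives any versor conjugation, so its sign alone determines the class however B is presented.


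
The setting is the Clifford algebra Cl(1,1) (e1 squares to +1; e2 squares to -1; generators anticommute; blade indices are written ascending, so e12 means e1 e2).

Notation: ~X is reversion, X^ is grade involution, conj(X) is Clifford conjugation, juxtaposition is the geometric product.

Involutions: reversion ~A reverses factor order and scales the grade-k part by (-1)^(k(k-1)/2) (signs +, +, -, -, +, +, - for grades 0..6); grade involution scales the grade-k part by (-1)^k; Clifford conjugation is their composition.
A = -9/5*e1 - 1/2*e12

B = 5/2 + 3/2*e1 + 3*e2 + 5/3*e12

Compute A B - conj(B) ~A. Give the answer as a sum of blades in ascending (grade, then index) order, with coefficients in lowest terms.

first term: -53/15 - 3*e1 - 9/4*e2 - 133/20*e12
second term: 28/15 - 6*e1 - 15/4*e2 - 83/20*e12
Answer: -27/5 + 3*e1 + 3/2*e2 - 5/2*e12
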